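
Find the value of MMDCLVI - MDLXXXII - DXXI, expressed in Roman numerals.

MMDCLVI = 2656, MDLXXXII = 1582, DXXI = 521
2656 - 1582 = 1074
1074 - 521 = 553

DLIII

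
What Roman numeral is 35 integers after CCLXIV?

CCLXIV = 264
264 + 35 = 299

CCXCIX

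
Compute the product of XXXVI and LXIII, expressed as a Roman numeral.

XXXVI = 36
LXIII = 63
36 × 63 = 2268

MMCCLXVIII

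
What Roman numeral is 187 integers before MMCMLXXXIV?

MMCMLXXXIV = 2984
2984 - 187 = 2797

MMDCCXCVII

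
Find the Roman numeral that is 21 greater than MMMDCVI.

MMMDCVI = 3606
3606 + 21 = 3627

MMMDCXXVII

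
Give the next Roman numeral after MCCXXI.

MCCXXI = 1221; next is 1222

MCCXXII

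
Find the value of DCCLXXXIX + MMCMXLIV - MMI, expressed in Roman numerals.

DCCLXXXIX = 789, MMCMXLIV = 2944, MMI = 2001
789 + 2944 = 3733
3733 - 2001 = 1732

MDCCXXXII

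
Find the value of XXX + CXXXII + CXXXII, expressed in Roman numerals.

XXX = 30, CXXXII = 132, CXXXII = 132
30 + 132 = 162
162 + 132 = 294

CCXCIV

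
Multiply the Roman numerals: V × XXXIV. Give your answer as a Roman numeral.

V = 5
XXXIV = 34
5 × 34 = 170

CLXX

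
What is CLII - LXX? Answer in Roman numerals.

CLII = 152
LXX = 70
152 - 70 = 82

LXXXII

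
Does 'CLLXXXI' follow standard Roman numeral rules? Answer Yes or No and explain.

'CLLXXXI': L should not appear more than once

No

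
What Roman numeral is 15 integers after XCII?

XCII = 92
92 + 15 = 107

CVII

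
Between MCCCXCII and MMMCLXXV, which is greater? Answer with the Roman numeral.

MCCCXCII = 1392
MMMCLXXV = 3175
3175 is larger

MMMCLXXV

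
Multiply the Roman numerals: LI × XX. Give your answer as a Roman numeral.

LI = 51
XX = 20
51 × 20 = 1020

MXX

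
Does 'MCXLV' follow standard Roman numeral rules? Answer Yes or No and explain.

'MCXLV': Check the rules: uses only the symbols I, V, X, L, C, D, M; no symbol is repeated more than three times in a row; V, L and D each appear at most once; the only place a smaller symbol precedes a larger one is the allowed subtractive pair XL, the symbol right after such a pair (if any) is smaller than the pair's first symbol, and otherwise the values never increase from left to right. Value: M (1000) + C (100) + XL (40) + V (5) = 1145. So it is a valid standard Roman numeral.

Yes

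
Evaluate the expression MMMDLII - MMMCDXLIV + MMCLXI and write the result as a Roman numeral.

MMMDLII = 3552, MMMCDXLIV = 3444, MMCLXI = 2161
3552 - 3444 = 108
108 + 2161 = 2269

MMCCLXIX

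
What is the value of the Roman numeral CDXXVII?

CDXXVII: CD=400, X=10, X=10, V=5, I=1, I=1
400 + 10 + 10 + 5 + 1 + 1 = 427

427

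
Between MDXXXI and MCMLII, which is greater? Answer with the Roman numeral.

MDXXXI = 1531
MCMLII = 1952
1952 is larger

MCMLII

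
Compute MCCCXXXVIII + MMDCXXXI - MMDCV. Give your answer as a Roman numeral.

MCCCXXXVIII = 1338, MMDCXXXI = 2631, MMDCV = 2605
1338 + 2631 = 3969
3969 - 2605 = 1364

MCCCLXIV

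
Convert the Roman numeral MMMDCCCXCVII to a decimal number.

MMMDCCCXCVII: M=1000, M=1000, M=1000, D=500, C=100, C=100, C=100, XC=90, V=5, I=1, I=1
1000 + 1000 + 1000 + 500 + 100 + 100 + 100 + 90 + 5 + 1 + 1 = 3897

3897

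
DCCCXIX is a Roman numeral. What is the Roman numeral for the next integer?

DCCCXIX = 819, so the next integer is 819 + 1 = 820

DCCCXX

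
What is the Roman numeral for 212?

Convert 212 to Roman numerals:
  212 contains 2×100 (CC)
  12 contains 1×10 (X)
  2 contains 2×1 (II)

CCXII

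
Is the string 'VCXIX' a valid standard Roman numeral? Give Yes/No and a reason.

'VCXIX': Invalid subtractive combination: VC

No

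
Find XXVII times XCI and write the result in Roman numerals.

XXVII = 27
XCI = 91
27 × 91 = 2457

MMCDLVII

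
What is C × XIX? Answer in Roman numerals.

C = 100
XIX = 19
100 × 19 = 1900

MCM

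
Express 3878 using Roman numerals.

Convert 3878 to Roman numerals:
  3878 contains 3×1000 (MMM)
  878 contains 1×500 (D)
  378 contains 3×100 (CCC)
  78 contains 1×50 (L)
  28 contains 2×10 (XX)
  8 contains 1×5 (V)
  3 contains 3×1 (III)

MMMDCCCLXXVIII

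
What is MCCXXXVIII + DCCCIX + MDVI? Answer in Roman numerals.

MCCXXXVIII = 1238, DCCCIX = 809, MDVI = 1506
1238 + 809 = 2047
2047 + 1506 = 3553

MMMDLIII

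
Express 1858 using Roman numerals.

Convert 1858 to Roman numerals:
  1858 contains 1×1000 (M)
  858 contains 1×500 (D)
  358 contains 3×100 (CCC)
  58 contains 1×50 (L)
  8 contains 1×5 (V)
  3 contains 3×1 (III)

MDCCCLVIII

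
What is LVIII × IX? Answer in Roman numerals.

LVIII = 58
IX = 9
58 × 9 = 522

DXXII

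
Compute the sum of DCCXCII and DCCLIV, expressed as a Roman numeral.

DCCXCII = 792
DCCLIV = 754
792 + 754 = 1546

MDXLVI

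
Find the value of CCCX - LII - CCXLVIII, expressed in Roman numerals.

CCCX = 310, LII = 52, CCXLVIII = 248
310 - 52 = 258
258 - 248 = 10

X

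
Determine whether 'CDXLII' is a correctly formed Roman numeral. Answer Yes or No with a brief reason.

'CDXLII': Check the rules: uses only the symbols I, V, X, L, C, D, M; no symbol is repeated more than three times in a row; V, L and D each appear at most once; the only places a smaller symbol precedes a larger one are the allowed subtractive pairs CD, XL, the symbol right after such a pair (if any) is smaller than the pair's first symbol, and otherwise the values never increase from left to right. Value: CD (400) + XL (40) + I (1) + I (1) = 442. So it is a valid standard Roman numeral.

Yes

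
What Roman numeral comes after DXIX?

DXIX = 519, so the next integer is 519 + 1 = 520

DXX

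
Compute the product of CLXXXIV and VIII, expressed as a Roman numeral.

CLXXXIV = 184
VIII = 8
184 × 8 = 1472

MCDLXXII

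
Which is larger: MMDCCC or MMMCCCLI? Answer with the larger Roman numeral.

MMDCCC = 2800
MMMCCCLI = 3351
3351 is larger

MMMCCCLI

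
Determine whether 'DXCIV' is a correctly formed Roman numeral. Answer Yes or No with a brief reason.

'DXCIV': Check the rules: uses only the symbols I, V, X, L, C, D, M; no symbol is repeated more than three times in a row; V, L and D each appear at most once; the only places a smaller symbol precedes a larger one are the allowed subtractive pairs XC, IV, the symbol right after such a pair (if any) is smaller than the pair's first symbol, and otherwise the values never increase from left to right. Value: D (500) + XC (90) + IV (4) = 594. So it is a valid standard Roman numeral.

Yes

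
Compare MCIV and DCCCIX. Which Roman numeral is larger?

MCIV = 1104
DCCCIX = 809
1104 is larger

MCIV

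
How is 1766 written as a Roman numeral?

Convert 1766 to Roman numerals:
  1766 contains 1×1000 (M)
  766 contains 1×500 (D)
  266 contains 2×100 (CC)
  66 contains 1×50 (L)
  16 contains 1×10 (X)
  6 contains 1×5 (V)
  1 contains 1×1 (I)

MDCCLXVI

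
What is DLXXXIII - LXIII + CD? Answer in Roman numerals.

DLXXXIII = 583, LXIII = 63, CD = 400
583 - 63 = 520
520 + 400 = 920

CMXX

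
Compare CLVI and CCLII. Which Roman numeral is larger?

CLVI = 156
CCLII = 252
252 is larger

CCLII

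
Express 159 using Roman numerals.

Convert 159 to Roman numerals:
  159 contains 1×100 (C)
  59 contains 1×50 (L)
  9 contains 1×9 (IX)

CLIX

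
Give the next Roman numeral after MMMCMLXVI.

MMMCMLXVI = 3966, so the next integer is 3966 + 1 = 3967

MMMCMLXVII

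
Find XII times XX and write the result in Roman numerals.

XII = 12
XX = 20
12 × 20 = 240

CCXL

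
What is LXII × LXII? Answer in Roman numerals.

LXII = 62
LXII = 62
62 × 62 = 3844

MMMDCCCXLIV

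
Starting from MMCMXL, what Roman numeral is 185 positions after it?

MMCMXL = 2940
2940 + 185 = 3125

MMMCXXV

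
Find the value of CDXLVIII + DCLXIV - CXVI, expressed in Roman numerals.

CDXLVIII = 448, DCLXIV = 664, CXVI = 116
448 + 664 = 1112
1112 - 116 = 996

CMXCVI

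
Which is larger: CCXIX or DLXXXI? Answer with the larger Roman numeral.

CCXIX = 219
DLXXXI = 581
581 is larger

DLXXXI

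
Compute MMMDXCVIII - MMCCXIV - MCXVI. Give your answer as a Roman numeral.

MMMDXCVIII = 3598, MMCCXIV = 2214, MCXVI = 1116
3598 - 2214 = 1384
1384 - 1116 = 268

CCLXVIII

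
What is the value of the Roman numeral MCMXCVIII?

MCMXCVIII: M=1000, CM=900, XC=90, V=5, I=1, I=1, I=1
1000 + 900 + 90 + 5 + 1 + 1 + 1 = 1998

1998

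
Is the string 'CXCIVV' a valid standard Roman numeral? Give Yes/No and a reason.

'CXCIVV': V should not appear more than once

No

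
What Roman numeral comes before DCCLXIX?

DCCLXIX = 769; previous is 768

DCCLXVIII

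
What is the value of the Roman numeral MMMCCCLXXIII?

MMMCCCLXXIII: M=1000, M=1000, M=1000, C=100, C=100, C=100, L=50, X=10, X=10, I=1, I=1, I=1
1000 + 1000 + 1000 + 100 + 100 + 100 + 50 + 10 + 10 + 1 + 1 + 1 = 3373

3373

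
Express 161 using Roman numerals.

Convert 161 to Roman numerals:
  161 contains 1×100 (C)
  61 contains 1×50 (L)
  11 contains 1×10 (X)
  1 contains 1×1 (I)

CLXI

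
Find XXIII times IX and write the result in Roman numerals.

XXIII = 23
IX = 9
23 × 9 = 207

CCVII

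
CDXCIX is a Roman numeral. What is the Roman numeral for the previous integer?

CDXCIX = 499; previous is 498

CDXCVIII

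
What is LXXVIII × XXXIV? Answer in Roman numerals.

LXXVIII = 78
XXXIV = 34
78 × 34 = 2652

MMDCLII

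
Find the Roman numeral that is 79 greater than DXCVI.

DXCVI = 596
596 + 79 = 675

DCLXXV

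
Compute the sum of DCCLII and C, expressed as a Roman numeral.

DCCLII = 752
C = 100
752 + 100 = 852

DCCCLII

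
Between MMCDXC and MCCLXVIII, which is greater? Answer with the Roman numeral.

MMCDXC = 2490
MCCLXVIII = 1268
2490 is larger

MMCDXC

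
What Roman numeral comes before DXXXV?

DXXXV = 535; previous is 534

DXXXIV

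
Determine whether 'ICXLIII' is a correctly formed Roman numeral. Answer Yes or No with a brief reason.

'ICXLIII': Invalid subtractive combination: IC

No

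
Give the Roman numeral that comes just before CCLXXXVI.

CCLXXXVI = 286; previous is 285

CCLXXXV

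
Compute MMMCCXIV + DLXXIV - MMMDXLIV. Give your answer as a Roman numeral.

MMMCCXIV = 3214, DLXXIV = 574, MMMDXLIV = 3544
3214 + 574 = 3788
3788 - 3544 = 244

CCXLIV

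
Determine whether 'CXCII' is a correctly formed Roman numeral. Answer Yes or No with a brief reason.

'CXCII': Check the rules: uses only the symbols I, V, X, L, C, D, M; no symbol is repeated more than three times in a row; V, L and D each appear at most once; the only place a smaller symbol precedes a larger one is the allowed subtractive pair XC, the symbol right after such a pair (if any) is smaller than the pair's first symbol, and otherwise the values never increase from left to right. Value: C (100) + XC (90) + I (1) + I (1) = 192. So it is a valid standard Roman numeral.

Yes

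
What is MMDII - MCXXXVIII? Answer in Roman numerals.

MMDII = 2502
MCXXXVIII = 1138
2502 - 1138 = 1364

MCCCLXIV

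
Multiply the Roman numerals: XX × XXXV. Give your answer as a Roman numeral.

XX = 20
XXXV = 35
20 × 35 = 700

DCC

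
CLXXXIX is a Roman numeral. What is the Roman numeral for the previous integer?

CLXXXIX = 189; previous is 188

CLXXXVIII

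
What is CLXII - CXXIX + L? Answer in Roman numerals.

CLXII = 162, CXXIX = 129, L = 50
162 - 129 = 33
33 + 50 = 83

LXXXIII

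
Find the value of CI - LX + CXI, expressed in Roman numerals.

CI = 101, LX = 60, CXI = 111
101 - 60 = 41
41 + 111 = 152

CLII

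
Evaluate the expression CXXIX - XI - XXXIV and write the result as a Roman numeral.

CXXIX = 129, XI = 11, XXXIV = 34
129 - 11 = 118
118 - 34 = 84

LXXXIV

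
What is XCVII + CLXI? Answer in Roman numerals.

XCVII = 97
CLXI = 161
97 + 161 = 258

CCLVIII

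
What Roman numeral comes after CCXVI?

CCXVI = 216; next is 217

CCXVII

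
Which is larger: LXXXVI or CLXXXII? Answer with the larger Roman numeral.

LXXXVI = 86
CLXXXII = 182
182 is larger

CLXXXII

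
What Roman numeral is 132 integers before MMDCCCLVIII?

MMDCCCLVIII = 2858
2858 - 132 = 2726

MMDCCXXVI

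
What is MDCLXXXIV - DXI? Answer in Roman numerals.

MDCLXXXIV = 1684
DXI = 511
1684 - 511 = 1173

MCLXXIII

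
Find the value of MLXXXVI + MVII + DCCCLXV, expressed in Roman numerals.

MLXXXVI = 1086, MVII = 1007, DCCCLXV = 865
1086 + 1007 = 2093
2093 + 865 = 2958

MMCMLVIII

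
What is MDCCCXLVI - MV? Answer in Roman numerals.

MDCCCXLVI = 1846
MV = 1005
1846 - 1005 = 841

DCCCXLI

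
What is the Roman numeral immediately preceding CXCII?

CXCII = 192; previous is 191

CXCI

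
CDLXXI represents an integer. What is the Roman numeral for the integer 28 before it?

CDLXXI = 471
471 - 28 = 443

CDXLIII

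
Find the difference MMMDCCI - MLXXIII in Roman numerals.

MMMDCCI = 3701
MLXXIII = 1073
3701 - 1073 = 2628

MMDCXXVIII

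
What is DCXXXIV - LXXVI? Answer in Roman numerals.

DCXXXIV = 634
LXXVI = 76
634 - 76 = 558

DLVIII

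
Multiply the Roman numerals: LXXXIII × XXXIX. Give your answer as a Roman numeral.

LXXXIII = 83
XXXIX = 39
83 × 39 = 3237

MMMCCXXXVII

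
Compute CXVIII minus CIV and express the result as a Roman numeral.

CXVIII = 118
CIV = 104
118 - 104 = 14

XIV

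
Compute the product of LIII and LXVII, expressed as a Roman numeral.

LIII = 53
LXVII = 67
53 × 67 = 3551

MMMDLI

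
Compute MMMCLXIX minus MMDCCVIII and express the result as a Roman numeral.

MMMCLXIX = 3169
MMDCCVIII = 2708
3169 - 2708 = 461

CDLXI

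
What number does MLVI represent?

MLVI: M=1000, L=50, V=5, I=1
1000 + 50 + 5 + 1 = 1056

1056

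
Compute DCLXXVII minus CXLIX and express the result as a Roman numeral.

DCLXXVII = 677
CXLIX = 149
677 - 149 = 528

DXXVIII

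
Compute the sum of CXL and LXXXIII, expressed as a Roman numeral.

CXL = 140
LXXXIII = 83
140 + 83 = 223

CCXXIII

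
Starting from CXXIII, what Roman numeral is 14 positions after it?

CXXIII = 123
123 + 14 = 137

CXXXVII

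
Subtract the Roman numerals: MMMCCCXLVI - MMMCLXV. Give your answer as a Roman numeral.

MMMCCCXLVI = 3346
MMMCLXV = 3165
3346 - 3165 = 181

CLXXXI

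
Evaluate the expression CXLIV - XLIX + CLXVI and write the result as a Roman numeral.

CXLIV = 144, XLIX = 49, CLXVI = 166
144 - 49 = 95
95 + 166 = 261

CCLXI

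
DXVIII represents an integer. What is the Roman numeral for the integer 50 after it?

DXVIII = 518
518 + 50 = 568

DLXVIII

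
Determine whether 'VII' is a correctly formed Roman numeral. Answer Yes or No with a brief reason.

'VII': Check the rules: uses only the symbols I, V, X, L, C, D, M; no symbol is repeated more than three times in a row; V, L and D each appear at most once; no smaller symbol precedes a larger one (values never increase from left to right). Value: V (5) + I (1) + I (1) = 7. So it is a valid standard Roman numeral.

Yes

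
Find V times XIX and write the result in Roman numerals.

V = 5
XIX = 19
5 × 19 = 95

XCV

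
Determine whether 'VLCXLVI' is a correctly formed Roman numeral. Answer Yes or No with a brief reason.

'VLCXLVI': V should not appear more than once

No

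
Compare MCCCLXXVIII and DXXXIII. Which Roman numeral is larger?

MCCCLXXVIII = 1378
DXXXIII = 533
1378 is larger

MCCCLXXVIII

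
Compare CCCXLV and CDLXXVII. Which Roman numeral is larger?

CCCXLV = 345
CDLXXVII = 477
477 is larger

CDLXXVII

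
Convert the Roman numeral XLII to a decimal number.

XLII: XL=40, I=1, I=1
40 + 1 + 1 = 42

42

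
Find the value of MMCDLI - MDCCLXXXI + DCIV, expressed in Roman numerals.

MMCDLI = 2451, MDCCLXXXI = 1781, DCIV = 604
2451 - 1781 = 670
670 + 604 = 1274

MCCLXXIV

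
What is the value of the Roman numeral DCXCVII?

DCXCVII: D=500, C=100, XC=90, V=5, I=1, I=1
500 + 100 + 90 + 5 + 1 + 1 = 697

697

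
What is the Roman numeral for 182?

Convert 182 to Roman numerals:
  182 contains 1×100 (C)
  82 contains 1×50 (L)
  32 contains 3×10 (XXX)
  2 contains 2×1 (II)

CLXXXII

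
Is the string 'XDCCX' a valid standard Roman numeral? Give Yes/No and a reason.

'XDCCX': Invalid subtractive combination: XD

No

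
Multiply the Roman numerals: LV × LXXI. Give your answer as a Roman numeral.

LV = 55
LXXI = 71
55 × 71 = 3905

MMMCMV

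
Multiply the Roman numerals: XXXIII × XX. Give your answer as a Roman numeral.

XXXIII = 33
XX = 20
33 × 20 = 660

DCLX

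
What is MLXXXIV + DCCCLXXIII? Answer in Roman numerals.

MLXXXIV = 1084
DCCCLXXIII = 873
1084 + 873 = 1957

MCMLVII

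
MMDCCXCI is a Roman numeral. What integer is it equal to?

MMDCCXCI: M=1000, M=1000, D=500, C=100, C=100, XC=90, I=1
1000 + 1000 + 500 + 100 + 100 + 90 + 1 = 2791

2791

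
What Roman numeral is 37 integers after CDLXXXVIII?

CDLXXXVIII = 488
488 + 37 = 525

DXXV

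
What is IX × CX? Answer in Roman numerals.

IX = 9
CX = 110
9 × 110 = 990

CMXC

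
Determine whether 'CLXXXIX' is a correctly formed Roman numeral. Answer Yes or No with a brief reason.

'CLXXXIX': Check the rules: uses only the symbols I, V, X, L, C, D, M; no symbol is repeated more than three times in a row; V, L and D each appear at most once; the only place a smaller symbol precedes a larger one is the allowed subtractive pair IX, the symbol right after such a pair (if any) is smaller than the pair's first symbol, and otherwise the values never increase from left to right. Value: C (100) + L (50) + X (10) + X (10) + X (10) + IX (9) = 189. So it is a valid standard Roman numeral.

Yes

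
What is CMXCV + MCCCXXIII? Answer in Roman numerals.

CMXCV = 995
MCCCXXIII = 1323
995 + 1323 = 2318

MMCCCXVIII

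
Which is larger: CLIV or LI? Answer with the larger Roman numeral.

CLIV = 154
LI = 51
154 is larger

CLIV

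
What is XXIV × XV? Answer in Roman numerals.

XXIV = 24
XV = 15
24 × 15 = 360

CCCLX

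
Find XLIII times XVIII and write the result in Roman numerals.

XLIII = 43
XVIII = 18
43 × 18 = 774

DCCLXXIV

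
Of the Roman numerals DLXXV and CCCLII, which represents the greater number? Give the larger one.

DLXXV = 575
CCCLII = 352
575 is larger

DLXXV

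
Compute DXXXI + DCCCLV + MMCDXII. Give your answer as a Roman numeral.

DXXXI = 531, DCCCLV = 855, MMCDXII = 2412
531 + 855 = 1386
1386 + 2412 = 3798

MMMDCCXCVIII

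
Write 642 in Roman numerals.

Convert 642 to Roman numerals:
  642 contains 1×500 (D)
  142 contains 1×100 (C)
  42 contains 1×40 (XL)
  2 contains 2×1 (II)

DCXLII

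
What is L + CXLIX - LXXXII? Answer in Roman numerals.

L = 50, CXLIX = 149, LXXXII = 82
50 + 149 = 199
199 - 82 = 117

CXVII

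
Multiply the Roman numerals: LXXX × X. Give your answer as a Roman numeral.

LXXX = 80
X = 10
80 × 10 = 800

DCCC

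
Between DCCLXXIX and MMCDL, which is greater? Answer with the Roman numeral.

DCCLXXIX = 779
MMCDL = 2450
2450 is larger

MMCDL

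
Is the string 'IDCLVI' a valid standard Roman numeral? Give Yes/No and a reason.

'IDCLVI': Invalid subtractive combination: ID

No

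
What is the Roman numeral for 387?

Convert 387 to Roman numerals:
  387 contains 3×100 (CCC)
  87 contains 1×50 (L)
  37 contains 3×10 (XXX)
  7 contains 1×5 (V)
  2 contains 2×1 (II)

CCCLXXXVII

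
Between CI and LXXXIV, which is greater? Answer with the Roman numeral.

CI = 101
LXXXIV = 84
101 is larger

CI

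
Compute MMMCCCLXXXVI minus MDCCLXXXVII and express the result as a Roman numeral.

MMMCCCLXXXVI = 3386
MDCCLXXXVII = 1787
3386 - 1787 = 1599

MDXCIX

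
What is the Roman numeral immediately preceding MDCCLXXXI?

MDCCLXXXI = 1781; previous is 1780

MDCCLXXX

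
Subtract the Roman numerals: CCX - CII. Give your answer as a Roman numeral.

CCX = 210
CII = 102
210 - 102 = 108

CVIII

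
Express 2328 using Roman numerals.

Convert 2328 to Roman numerals:
  2328 contains 2×1000 (MM)
  328 contains 3×100 (CCC)
  28 contains 2×10 (XX)
  8 contains 1×5 (V)
  3 contains 3×1 (III)

MMCCCXXVIII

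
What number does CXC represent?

CXC: C=100, XC=90
100 + 90 = 190

190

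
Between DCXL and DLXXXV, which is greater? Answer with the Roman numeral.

DCXL = 640
DLXXXV = 585
640 is larger

DCXL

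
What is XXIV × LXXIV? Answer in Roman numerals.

XXIV = 24
LXXIV = 74
24 × 74 = 1776

MDCCLXXVI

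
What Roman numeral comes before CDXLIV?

CDXLIV = 444, so the previous integer is 444 - 1 = 443

CDXLIII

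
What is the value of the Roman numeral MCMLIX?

MCMLIX: M=1000, CM=900, L=50, IX=9
1000 + 900 + 50 + 9 = 1959

1959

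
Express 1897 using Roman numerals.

Convert 1897 to Roman numerals:
  1897 contains 1×1000 (M)
  897 contains 1×500 (D)
  397 contains 3×100 (CCC)
  97 contains 1×90 (XC)
  7 contains 1×5 (V)
  2 contains 2×1 (II)

MDCCCXCVII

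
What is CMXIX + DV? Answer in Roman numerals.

CMXIX = 919
DV = 505
919 + 505 = 1424

MCDXXIV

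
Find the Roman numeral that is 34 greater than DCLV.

DCLV = 655
655 + 34 = 689

DCLXXXIX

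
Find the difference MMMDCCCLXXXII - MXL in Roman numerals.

MMMDCCCLXXXII = 3882
MXL = 1040
3882 - 1040 = 2842

MMDCCCXLII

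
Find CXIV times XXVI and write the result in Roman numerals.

CXIV = 114
XXVI = 26
114 × 26 = 2964

MMCMLXIV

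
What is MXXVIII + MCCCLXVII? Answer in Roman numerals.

MXXVIII = 1028
MCCCLXVII = 1367
1028 + 1367 = 2395

MMCCCXCV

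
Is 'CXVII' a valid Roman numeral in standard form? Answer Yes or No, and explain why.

'CXVII': Check the rules: uses only the symbols I, V, X, L, C, D, M; no symbol is repeated more than three times in a row; V, L and D each appear at most once; no smaller symbol precedes a larger one (values never increase from left to right). Value: C (100) + X (10) + V (5) + I (1) + I (1) = 117. So it is a valid standard Roman numeral.

Yes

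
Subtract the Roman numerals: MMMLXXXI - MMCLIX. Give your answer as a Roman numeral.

MMMLXXXI = 3081
MMCLIX = 2159
3081 - 2159 = 922

CMXXII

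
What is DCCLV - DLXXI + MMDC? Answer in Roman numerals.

DCCLV = 755, DLXXI = 571, MMDC = 2600
755 - 571 = 184
184 + 2600 = 2784

MMDCCLXXXIV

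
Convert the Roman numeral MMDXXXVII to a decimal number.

MMDXXXVII: M=1000, M=1000, D=500, X=10, X=10, X=10, V=5, I=1, I=1
1000 + 1000 + 500 + 10 + 10 + 10 + 5 + 1 + 1 = 2537

2537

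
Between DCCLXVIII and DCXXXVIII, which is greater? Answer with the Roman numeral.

DCCLXVIII = 768
DCXXXVIII = 638
768 is larger

DCCLXVIII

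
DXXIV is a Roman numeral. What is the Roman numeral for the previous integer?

DXXIV = 524, so the previous integer is 524 - 1 = 523

DXXIII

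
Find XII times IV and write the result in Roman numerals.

XII = 12
IV = 4
12 × 4 = 48

XLVIII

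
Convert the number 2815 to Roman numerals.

Convert 2815 to Roman numerals:
  2815 contains 2×1000 (MM)
  815 contains 1×500 (D)
  315 contains 3×100 (CCC)
  15 contains 1×10 (X)
  5 contains 1×5 (V)

MMDCCCXV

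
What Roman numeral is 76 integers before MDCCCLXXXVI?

MDCCCLXXXVI = 1886
1886 - 76 = 1810

MDCCCX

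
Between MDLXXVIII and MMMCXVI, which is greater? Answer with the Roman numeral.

MDLXXVIII = 1578
MMMCXVI = 3116
3116 is larger

MMMCXVI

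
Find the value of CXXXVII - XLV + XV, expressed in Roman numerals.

CXXXVII = 137, XLV = 45, XV = 15
137 - 45 = 92
92 + 15 = 107

CVII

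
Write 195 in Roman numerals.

Convert 195 to Roman numerals:
  195 contains 1×100 (C)
  95 contains 1×90 (XC)
  5 contains 1×5 (V)

CXCV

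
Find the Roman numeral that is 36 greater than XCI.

XCI = 91
91 + 36 = 127

CXXVII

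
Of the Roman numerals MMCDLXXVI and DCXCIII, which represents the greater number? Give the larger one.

MMCDLXXVI = 2476
DCXCIII = 693
2476 is larger

MMCDLXXVI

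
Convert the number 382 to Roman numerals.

Convert 382 to Roman numerals:
  382 contains 3×100 (CCC)
  82 contains 1×50 (L)
  32 contains 3×10 (XXX)
  2 contains 2×1 (II)

CCCLXXXII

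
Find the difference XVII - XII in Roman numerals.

XVII = 17
XII = 12
17 - 12 = 5

V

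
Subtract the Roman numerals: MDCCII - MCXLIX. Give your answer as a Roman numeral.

MDCCII = 1702
MCXLIX = 1149
1702 - 1149 = 553

DLIII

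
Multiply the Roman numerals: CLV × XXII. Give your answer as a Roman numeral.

CLV = 155
XXII = 22
155 × 22 = 3410

MMMCDX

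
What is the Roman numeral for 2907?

Convert 2907 to Roman numerals:
  2907 contains 2×1000 (MM)
  907 contains 1×900 (CM)
  7 contains 1×5 (V)
  2 contains 2×1 (II)

MMCMVII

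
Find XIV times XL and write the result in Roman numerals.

XIV = 14
XL = 40
14 × 40 = 560

DLX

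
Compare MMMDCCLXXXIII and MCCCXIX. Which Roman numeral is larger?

MMMDCCLXXXIII = 3783
MCCCXIX = 1319
3783 is larger

MMMDCCLXXXIII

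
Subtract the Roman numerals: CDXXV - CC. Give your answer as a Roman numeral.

CDXXV = 425
CC = 200
425 - 200 = 225

CCXXV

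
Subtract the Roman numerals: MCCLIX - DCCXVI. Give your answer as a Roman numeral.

MCCLIX = 1259
DCCXVI = 716
1259 - 716 = 543

DXLIII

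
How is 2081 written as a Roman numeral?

Convert 2081 to Roman numerals:
  2081 contains 2×1000 (MM)
  81 contains 1×50 (L)
  31 contains 3×10 (XXX)
  1 contains 1×1 (I)

MMLXXXI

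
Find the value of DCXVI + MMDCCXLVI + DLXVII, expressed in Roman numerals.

DCXVI = 616, MMDCCXLVI = 2746, DLXVII = 567
616 + 2746 = 3362
3362 + 567 = 3929

MMMCMXXIX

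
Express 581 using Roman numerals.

Convert 581 to Roman numerals:
  581 contains 1×500 (D)
  81 contains 1×50 (L)
  31 contains 3×10 (XXX)
  1 contains 1×1 (I)

DLXXXI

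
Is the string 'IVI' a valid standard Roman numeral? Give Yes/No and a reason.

'IVI': I cannot come right after the subtractive pair IV: once I is subtracted in IV, the next symbol must be smaller than I

No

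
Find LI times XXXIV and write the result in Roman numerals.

LI = 51
XXXIV = 34
51 × 34 = 1734

MDCCXXXIV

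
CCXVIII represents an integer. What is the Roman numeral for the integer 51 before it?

CCXVIII = 218
218 - 51 = 167

CLXVII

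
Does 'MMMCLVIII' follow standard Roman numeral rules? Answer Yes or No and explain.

'MMMCLVIII': Check the rules: uses only the symbols I, V, X, L, C, D, M; no symbol is repeated more than three times in a row; V, L and D each appear at most once; no smaller symbol precedes a larger one (values never increase from left to right). Value: M (1000) + M (1000) + M (1000) + C (100) + L (50) + V (5) + I (1) + I (1) + I (1) = 3158. So it is a valid standard Roman numeral.

Yes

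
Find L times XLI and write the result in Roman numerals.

L = 50
XLI = 41
50 × 41 = 2050

MML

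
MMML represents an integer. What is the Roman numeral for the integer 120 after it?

MMML = 3050
3050 + 120 = 3170

MMMCLXX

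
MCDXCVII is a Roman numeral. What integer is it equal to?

MCDXCVII: M=1000, CD=400, XC=90, V=5, I=1, I=1
1000 + 400 + 90 + 5 + 1 + 1 = 1497

1497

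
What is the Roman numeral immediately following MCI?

MCI = 1101; next is 1102

MCII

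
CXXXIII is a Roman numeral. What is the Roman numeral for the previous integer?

CXXXIII = 133, so the previous integer is 133 - 1 = 132

CXXXII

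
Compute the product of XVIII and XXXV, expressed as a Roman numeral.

XVIII = 18
XXXV = 35
18 × 35 = 630

DCXXX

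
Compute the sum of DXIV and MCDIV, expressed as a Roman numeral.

DXIV = 514
MCDIV = 1404
514 + 1404 = 1918

MCMXVIII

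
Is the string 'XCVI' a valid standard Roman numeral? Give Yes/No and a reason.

'XCVI': Check the rules: uses only the symbols I, V, X, L, C, D, M; no symbol is repeated more than three times in a row; V, L and D each appear at most once; the only place a smaller symbol precedes a larger one is the allowed subtractive pair XC, the symbol right after such a pair (if any) is smaller than the pair's first symbol, and otherwise the values never increase from left to right. Value: XC (90) + V (5) + I (1) = 96. So it is a valid standard Roman numeral.

Yes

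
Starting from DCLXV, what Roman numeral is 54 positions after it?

DCLXV = 665
665 + 54 = 719

DCCXIX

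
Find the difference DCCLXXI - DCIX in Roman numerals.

DCCLXXI = 771
DCIX = 609
771 - 609 = 162

CLXII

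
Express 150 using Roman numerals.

Convert 150 to Roman numerals:
  150 contains 1×100 (C)
  50 contains 1×50 (L)

CL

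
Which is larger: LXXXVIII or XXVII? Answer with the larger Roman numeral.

LXXXVIII = 88
XXVII = 27
88 is larger

LXXXVIII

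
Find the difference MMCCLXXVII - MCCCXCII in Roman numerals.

MMCCLXXVII = 2277
MCCCXCII = 1392
2277 - 1392 = 885

DCCCLXXXV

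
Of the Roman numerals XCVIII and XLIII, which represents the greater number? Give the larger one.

XCVIII = 98
XLIII = 43
98 is larger

XCVIII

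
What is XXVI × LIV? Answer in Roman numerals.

XXVI = 26
LIV = 54
26 × 54 = 1404

MCDIV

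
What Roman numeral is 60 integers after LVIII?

LVIII = 58
58 + 60 = 118

CXVIII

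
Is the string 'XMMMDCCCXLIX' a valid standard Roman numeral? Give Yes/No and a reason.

'XMMMDCCCXLIX': Invalid subtractive combination: XM

No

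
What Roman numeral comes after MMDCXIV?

MMDCXIV = 2614, so the next integer is 2614 + 1 = 2615

MMDCXV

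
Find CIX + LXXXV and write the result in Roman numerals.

CIX = 109
LXXXV = 85
109 + 85 = 194

CXCIV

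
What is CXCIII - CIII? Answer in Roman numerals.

CXCIII = 193
CIII = 103
193 - 103 = 90

XC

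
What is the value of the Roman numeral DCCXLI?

DCCXLI: D=500, C=100, C=100, XL=40, I=1
500 + 100 + 100 + 40 + 1 = 741

741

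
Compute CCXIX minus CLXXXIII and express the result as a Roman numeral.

CCXIX = 219
CLXXXIII = 183
219 - 183 = 36

XXXVI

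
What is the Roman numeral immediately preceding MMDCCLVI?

MMDCCLVI = 2756, so the previous integer is 2756 - 1 = 2755

MMDCCLV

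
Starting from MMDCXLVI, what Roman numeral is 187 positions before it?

MMDCXLVI = 2646
2646 - 187 = 2459

MMCDLIX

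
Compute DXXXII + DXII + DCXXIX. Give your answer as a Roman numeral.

DXXXII = 532, DXII = 512, DCXXIX = 629
532 + 512 = 1044
1044 + 629 = 1673

MDCLXXIII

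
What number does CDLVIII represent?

CDLVIII: CD=400, L=50, V=5, I=1, I=1, I=1
400 + 50 + 5 + 1 + 1 + 1 = 458

458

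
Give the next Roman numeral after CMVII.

CMVII = 907, so the next integer is 907 + 1 = 908

CMVIII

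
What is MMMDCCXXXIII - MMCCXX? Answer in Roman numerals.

MMMDCCXXXIII = 3733
MMCCXX = 2220
3733 - 2220 = 1513

MDXIII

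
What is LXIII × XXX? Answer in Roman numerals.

LXIII = 63
XXX = 30
63 × 30 = 1890

MDCCCXC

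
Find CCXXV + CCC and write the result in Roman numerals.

CCXXV = 225
CCC = 300
225 + 300 = 525

DXXV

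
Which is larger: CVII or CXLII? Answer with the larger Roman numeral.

CVII = 107
CXLII = 142
142 is larger

CXLII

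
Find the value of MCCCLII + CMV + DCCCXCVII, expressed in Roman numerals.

MCCCLII = 1352, CMV = 905, DCCCXCVII = 897
1352 + 905 = 2257
2257 + 897 = 3154

MMMCLIV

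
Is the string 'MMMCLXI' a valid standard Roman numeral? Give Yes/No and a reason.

'MMMCLXI': Check the rules: uses only the symbols I, V, X, L, C, D, M; no symbol is repeated more than three times in a row; V, L and D each appear at most once; no smaller symbol precedes a larger one (values never increase from left to right). Value: M (1000) + M (1000) + M (1000) + C (100) + L (50) + X (10) + I (1) = 3161. So it is a valid standard Roman numeral.

Yes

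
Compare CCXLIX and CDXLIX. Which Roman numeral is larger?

CCXLIX = 249
CDXLIX = 449
449 is larger

CDXLIX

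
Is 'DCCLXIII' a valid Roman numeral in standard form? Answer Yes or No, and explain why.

'DCCLXIII': Check the rules: uses only the symbols I, V, X, L, C, D, M; no symbol is repeated more than three times in a row; V, L and D each appear at most once; no smaller symbol precedes a larger one (values never increase from left to right). Value: D (500) + C (100) + C (100) + L (50) + X (10) + I (1) + I (1) + I (1) = 763. So it is a valid standard Roman numeral.

Yes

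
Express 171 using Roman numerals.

Convert 171 to Roman numerals:
  171 contains 1×100 (C)
  71 contains 1×50 (L)
  21 contains 2×10 (XX)
  1 contains 1×1 (I)

CLXXI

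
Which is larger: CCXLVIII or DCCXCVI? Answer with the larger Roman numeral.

CCXLVIII = 248
DCCXCVI = 796
796 is larger

DCCXCVI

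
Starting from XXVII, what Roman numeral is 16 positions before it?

XXVII = 27
27 - 16 = 11

XI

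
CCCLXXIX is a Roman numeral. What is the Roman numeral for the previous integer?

CCCLXXIX = 379, so the previous integer is 379 - 1 = 378

CCCLXXVIII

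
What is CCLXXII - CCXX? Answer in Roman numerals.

CCLXXII = 272
CCXX = 220
272 - 220 = 52

LII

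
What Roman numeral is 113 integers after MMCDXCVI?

MMCDXCVI = 2496
2496 + 113 = 2609

MMDCIX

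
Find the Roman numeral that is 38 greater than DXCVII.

DXCVII = 597
597 + 38 = 635

DCXXXV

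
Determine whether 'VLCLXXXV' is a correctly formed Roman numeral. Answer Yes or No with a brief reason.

'VLCLXXXV': V should not appear more than once

No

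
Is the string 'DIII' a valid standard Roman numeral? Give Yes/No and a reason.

'DIII': Check the rules: uses only the symbols I, V, X, L, C, D, M; no symbol is repeated more than three times in a row; V, L and D each appear at most once; no smaller symbol precedes a larger one (values never increase from left to right). Value: D (500) + I (1) + I (1) + I (1) = 503. So it is a valid standard Roman numeral.

Yes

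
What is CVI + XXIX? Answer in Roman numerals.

CVI = 106
XXIX = 29
106 + 29 = 135

CXXXV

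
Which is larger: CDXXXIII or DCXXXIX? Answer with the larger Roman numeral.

CDXXXIII = 433
DCXXXIX = 639
639 is larger

DCXXXIX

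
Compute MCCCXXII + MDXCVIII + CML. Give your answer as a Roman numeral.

MCCCXXII = 1322, MDXCVIII = 1598, CML = 950
1322 + 1598 = 2920
2920 + 950 = 3870

MMMDCCCLXX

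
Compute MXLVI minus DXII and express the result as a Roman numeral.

MXLVI = 1046
DXII = 512
1046 - 512 = 534

DXXXIV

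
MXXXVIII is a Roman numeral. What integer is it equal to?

MXXXVIII: M=1000, X=10, X=10, X=10, V=5, I=1, I=1, I=1
1000 + 10 + 10 + 10 + 5 + 1 + 1 + 1 = 1038

1038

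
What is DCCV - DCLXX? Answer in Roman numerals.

DCCV = 705
DCLXX = 670
705 - 670 = 35

XXXV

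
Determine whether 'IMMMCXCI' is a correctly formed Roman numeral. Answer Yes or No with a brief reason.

'IMMMCXCI': Invalid subtractive combination: IM

No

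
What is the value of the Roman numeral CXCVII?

CXCVII: C=100, XC=90, V=5, I=1, I=1
100 + 90 + 5 + 1 + 1 = 197

197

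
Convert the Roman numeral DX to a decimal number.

DX: D=500, X=10
500 + 10 = 510

510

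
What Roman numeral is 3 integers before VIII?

VIII = 8
8 - 3 = 5

V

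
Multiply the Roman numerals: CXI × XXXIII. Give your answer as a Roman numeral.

CXI = 111
XXXIII = 33
111 × 33 = 3663

MMMDCLXIII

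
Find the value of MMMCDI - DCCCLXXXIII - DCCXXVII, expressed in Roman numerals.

MMMCDI = 3401, DCCCLXXXIII = 883, DCCXXVII = 727
3401 - 883 = 2518
2518 - 727 = 1791

MDCCXCI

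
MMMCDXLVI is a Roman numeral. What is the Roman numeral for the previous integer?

MMMCDXLVI = 3446, so the previous integer is 3446 - 1 = 3445

MMMCDXLV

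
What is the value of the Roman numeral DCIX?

DCIX: D=500, C=100, IX=9
500 + 100 + 9 = 609

609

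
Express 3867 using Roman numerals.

Convert 3867 to Roman numerals:
  3867 contains 3×1000 (MMM)
  867 contains 1×500 (D)
  367 contains 3×100 (CCC)
  67 contains 1×50 (L)
  17 contains 1×10 (X)
  7 contains 1×5 (V)
  2 contains 2×1 (II)

MMMDCCCLXVII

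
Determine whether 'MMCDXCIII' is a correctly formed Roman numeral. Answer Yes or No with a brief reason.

'MMCDXCIII': Check the rules: uses only the symbols I, V, X, L, C, D, M; no symbol is repeated more than three times in a row; V, L and D each appear at most once; the only places a smaller symbol precedes a larger one are the allowed subtractive pairs CD, XC, the symbol right after such a pair (if any) is smaller than the pair's first symbol, and otherwise the values never increase from left to right. Value: M (1000) + M (1000) + CD (400) + XC (90) + I (1) + I (1) + I (1) = 2493. So it is a valid standard Roman numeral.

Yes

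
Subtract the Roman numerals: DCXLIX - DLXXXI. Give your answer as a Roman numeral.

DCXLIX = 649
DLXXXI = 581
649 - 581 = 68

LXVIII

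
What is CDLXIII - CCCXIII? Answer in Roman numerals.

CDLXIII = 463
CCCXIII = 313
463 - 313 = 150

CL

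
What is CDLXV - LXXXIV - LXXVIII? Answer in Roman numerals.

CDLXV = 465, LXXXIV = 84, LXXVIII = 78
465 - 84 = 381
381 - 78 = 303

CCCIII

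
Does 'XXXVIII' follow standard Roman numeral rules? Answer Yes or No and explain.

'XXXVIII': Check the rules: uses only the symbols I, V, X, L, C, D, M; no symbol is repeated more than three times in a row; V, L and D each appear at most once; no smaller symbol precedes a larger one (values never increase from left to right). Value: X (10) + X (10) + X (10) + V (5) + I (1) + I (1) + I (1) = 38. So it is a valid standard Roman numeral.

Yes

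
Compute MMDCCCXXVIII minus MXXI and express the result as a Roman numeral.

MMDCCCXXVIII = 2828
MXXI = 1021
2828 - 1021 = 1807

MDCCCVII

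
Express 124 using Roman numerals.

Convert 124 to Roman numerals:
  124 contains 1×100 (C)
  24 contains 2×10 (XX)
  4 contains 1×4 (IV)

CXXIV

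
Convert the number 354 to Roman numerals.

Convert 354 to Roman numerals:
  354 contains 3×100 (CCC)
  54 contains 1×50 (L)
  4 contains 1×4 (IV)

CCCLIV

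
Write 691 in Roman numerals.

Convert 691 to Roman numerals:
  691 contains 1×500 (D)
  191 contains 1×100 (C)
  91 contains 1×90 (XC)
  1 contains 1×1 (I)

DCXCI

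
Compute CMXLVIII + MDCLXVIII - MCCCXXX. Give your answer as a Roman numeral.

CMXLVIII = 948, MDCLXVIII = 1668, MCCCXXX = 1330
948 + 1668 = 2616
2616 - 1330 = 1286

MCCLXXXVI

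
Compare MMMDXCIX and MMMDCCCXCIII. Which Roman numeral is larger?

MMMDXCIX = 3599
MMMDCCCXCIII = 3893
3893 is larger

MMMDCCCXCIII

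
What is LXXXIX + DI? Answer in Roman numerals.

LXXXIX = 89
DI = 501
89 + 501 = 590

DXC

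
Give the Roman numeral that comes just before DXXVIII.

DXXVIII = 528, so the previous integer is 528 - 1 = 527

DXXVII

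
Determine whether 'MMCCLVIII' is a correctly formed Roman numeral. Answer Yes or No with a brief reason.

'MMCCLVIII': Check the rules: uses only the symbols I, V, X, L, C, D, M; no symbol is repeated more than three times in a row; V, L and D each appear at most once; no smaller symbol precedes a larger one (values never increase from left to right). Value: M (1000) + M (1000) + C (100) + C (100) + L (50) + V (5) + I (1) + I (1) + I (1) = 2258. So it is a valid standard Roman numeral.

Yes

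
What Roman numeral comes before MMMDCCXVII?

MMMDCCXVII = 3717, so the previous integer is 3717 - 1 = 3716

MMMDCCXVI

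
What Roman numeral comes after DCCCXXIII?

DCCCXXIII = 823, so the next integer is 823 + 1 = 824

DCCCXXIV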